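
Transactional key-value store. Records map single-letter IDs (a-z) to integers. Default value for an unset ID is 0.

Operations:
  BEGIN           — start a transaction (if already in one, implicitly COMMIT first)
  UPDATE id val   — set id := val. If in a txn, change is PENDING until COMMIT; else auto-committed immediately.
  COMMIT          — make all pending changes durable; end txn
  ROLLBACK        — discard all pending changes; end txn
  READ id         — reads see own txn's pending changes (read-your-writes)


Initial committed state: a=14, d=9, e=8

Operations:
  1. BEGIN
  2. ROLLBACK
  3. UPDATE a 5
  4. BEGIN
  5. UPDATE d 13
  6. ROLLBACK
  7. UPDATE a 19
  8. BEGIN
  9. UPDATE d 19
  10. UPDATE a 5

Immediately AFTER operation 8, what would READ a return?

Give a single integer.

Answer: 19

Derivation:
Initial committed: {a=14, d=9, e=8}
Op 1: BEGIN: in_txn=True, pending={}
Op 2: ROLLBACK: discarded pending []; in_txn=False
Op 3: UPDATE a=5 (auto-commit; committed a=5)
Op 4: BEGIN: in_txn=True, pending={}
Op 5: UPDATE d=13 (pending; pending now {d=13})
Op 6: ROLLBACK: discarded pending ['d']; in_txn=False
Op 7: UPDATE a=19 (auto-commit; committed a=19)
Op 8: BEGIN: in_txn=True, pending={}
After op 8: visible(a) = 19 (pending={}, committed={a=19, d=9, e=8})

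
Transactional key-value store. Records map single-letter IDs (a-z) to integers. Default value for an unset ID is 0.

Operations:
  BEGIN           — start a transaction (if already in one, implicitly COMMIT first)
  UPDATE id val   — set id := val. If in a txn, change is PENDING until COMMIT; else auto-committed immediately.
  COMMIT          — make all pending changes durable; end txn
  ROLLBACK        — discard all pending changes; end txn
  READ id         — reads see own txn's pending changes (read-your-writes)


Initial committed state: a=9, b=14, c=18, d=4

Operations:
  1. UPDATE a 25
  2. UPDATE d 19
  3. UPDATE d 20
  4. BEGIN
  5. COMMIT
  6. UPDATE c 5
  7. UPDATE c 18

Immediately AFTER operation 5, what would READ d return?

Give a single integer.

Answer: 20

Derivation:
Initial committed: {a=9, b=14, c=18, d=4}
Op 1: UPDATE a=25 (auto-commit; committed a=25)
Op 2: UPDATE d=19 (auto-commit; committed d=19)
Op 3: UPDATE d=20 (auto-commit; committed d=20)
Op 4: BEGIN: in_txn=True, pending={}
Op 5: COMMIT: merged [] into committed; committed now {a=25, b=14, c=18, d=20}
After op 5: visible(d) = 20 (pending={}, committed={a=25, b=14, c=18, d=20})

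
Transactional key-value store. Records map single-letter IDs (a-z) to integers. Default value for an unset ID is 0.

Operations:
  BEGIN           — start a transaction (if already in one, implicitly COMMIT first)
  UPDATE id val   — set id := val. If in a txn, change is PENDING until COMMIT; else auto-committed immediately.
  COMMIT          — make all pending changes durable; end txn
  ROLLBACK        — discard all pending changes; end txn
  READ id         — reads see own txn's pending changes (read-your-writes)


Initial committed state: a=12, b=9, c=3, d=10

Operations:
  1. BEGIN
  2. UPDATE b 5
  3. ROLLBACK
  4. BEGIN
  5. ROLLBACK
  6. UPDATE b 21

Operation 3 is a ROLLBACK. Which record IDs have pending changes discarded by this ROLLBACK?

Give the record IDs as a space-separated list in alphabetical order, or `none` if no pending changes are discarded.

Initial committed: {a=12, b=9, c=3, d=10}
Op 1: BEGIN: in_txn=True, pending={}
Op 2: UPDATE b=5 (pending; pending now {b=5})
Op 3: ROLLBACK: discarded pending ['b']; in_txn=False
Op 4: BEGIN: in_txn=True, pending={}
Op 5: ROLLBACK: discarded pending []; in_txn=False
Op 6: UPDATE b=21 (auto-commit; committed b=21)
ROLLBACK at op 3 discards: ['b']

Answer: b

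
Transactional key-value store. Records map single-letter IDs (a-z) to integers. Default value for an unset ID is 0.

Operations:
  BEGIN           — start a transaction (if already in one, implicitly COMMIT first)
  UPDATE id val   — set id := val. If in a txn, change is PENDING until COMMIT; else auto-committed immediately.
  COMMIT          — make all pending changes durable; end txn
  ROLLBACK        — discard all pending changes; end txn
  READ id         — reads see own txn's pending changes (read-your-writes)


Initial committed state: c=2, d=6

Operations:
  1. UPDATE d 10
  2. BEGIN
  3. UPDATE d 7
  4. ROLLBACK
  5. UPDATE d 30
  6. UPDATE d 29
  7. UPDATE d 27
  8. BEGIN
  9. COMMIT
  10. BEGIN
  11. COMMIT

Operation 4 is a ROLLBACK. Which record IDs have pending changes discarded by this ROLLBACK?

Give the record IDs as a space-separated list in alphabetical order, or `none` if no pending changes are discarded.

Answer: d

Derivation:
Initial committed: {c=2, d=6}
Op 1: UPDATE d=10 (auto-commit; committed d=10)
Op 2: BEGIN: in_txn=True, pending={}
Op 3: UPDATE d=7 (pending; pending now {d=7})
Op 4: ROLLBACK: discarded pending ['d']; in_txn=False
Op 5: UPDATE d=30 (auto-commit; committed d=30)
Op 6: UPDATE d=29 (auto-commit; committed d=29)
Op 7: UPDATE d=27 (auto-commit; committed d=27)
Op 8: BEGIN: in_txn=True, pending={}
Op 9: COMMIT: merged [] into committed; committed now {c=2, d=27}
Op 10: BEGIN: in_txn=True, pending={}
Op 11: COMMIT: merged [] into committed; committed now {c=2, d=27}
ROLLBACK at op 4 discards: ['d']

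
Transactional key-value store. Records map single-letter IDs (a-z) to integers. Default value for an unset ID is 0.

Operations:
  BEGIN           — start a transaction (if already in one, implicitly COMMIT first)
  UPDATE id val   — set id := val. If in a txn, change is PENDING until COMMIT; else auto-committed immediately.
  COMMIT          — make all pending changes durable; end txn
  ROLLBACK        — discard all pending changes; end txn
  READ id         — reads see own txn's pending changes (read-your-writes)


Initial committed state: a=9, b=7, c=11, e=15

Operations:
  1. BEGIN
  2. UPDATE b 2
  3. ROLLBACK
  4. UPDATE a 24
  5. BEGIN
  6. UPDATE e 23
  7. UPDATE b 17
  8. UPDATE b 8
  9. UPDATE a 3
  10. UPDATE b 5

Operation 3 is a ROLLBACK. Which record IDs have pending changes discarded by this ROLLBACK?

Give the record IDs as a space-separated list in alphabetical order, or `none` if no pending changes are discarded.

Initial committed: {a=9, b=7, c=11, e=15}
Op 1: BEGIN: in_txn=True, pending={}
Op 2: UPDATE b=2 (pending; pending now {b=2})
Op 3: ROLLBACK: discarded pending ['b']; in_txn=False
Op 4: UPDATE a=24 (auto-commit; committed a=24)
Op 5: BEGIN: in_txn=True, pending={}
Op 6: UPDATE e=23 (pending; pending now {e=23})
Op 7: UPDATE b=17 (pending; pending now {b=17, e=23})
Op 8: UPDATE b=8 (pending; pending now {b=8, e=23})
Op 9: UPDATE a=3 (pending; pending now {a=3, b=8, e=23})
Op 10: UPDATE b=5 (pending; pending now {a=3, b=5, e=23})
ROLLBACK at op 3 discards: ['b']

Answer: b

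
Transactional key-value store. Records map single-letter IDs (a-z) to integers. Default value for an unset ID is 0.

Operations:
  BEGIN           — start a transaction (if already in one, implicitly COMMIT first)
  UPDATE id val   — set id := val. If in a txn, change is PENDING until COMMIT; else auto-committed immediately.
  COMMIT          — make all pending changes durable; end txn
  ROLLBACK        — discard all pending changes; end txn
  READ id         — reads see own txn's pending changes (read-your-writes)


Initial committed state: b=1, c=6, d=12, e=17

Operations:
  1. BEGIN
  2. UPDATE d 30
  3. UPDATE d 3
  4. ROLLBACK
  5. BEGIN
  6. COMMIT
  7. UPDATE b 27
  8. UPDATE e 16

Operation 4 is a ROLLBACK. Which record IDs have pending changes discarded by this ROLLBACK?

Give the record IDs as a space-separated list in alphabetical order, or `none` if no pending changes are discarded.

Initial committed: {b=1, c=6, d=12, e=17}
Op 1: BEGIN: in_txn=True, pending={}
Op 2: UPDATE d=30 (pending; pending now {d=30})
Op 3: UPDATE d=3 (pending; pending now {d=3})
Op 4: ROLLBACK: discarded pending ['d']; in_txn=False
Op 5: BEGIN: in_txn=True, pending={}
Op 6: COMMIT: merged [] into committed; committed now {b=1, c=6, d=12, e=17}
Op 7: UPDATE b=27 (auto-commit; committed b=27)
Op 8: UPDATE e=16 (auto-commit; committed e=16)
ROLLBACK at op 4 discards: ['d']

Answer: d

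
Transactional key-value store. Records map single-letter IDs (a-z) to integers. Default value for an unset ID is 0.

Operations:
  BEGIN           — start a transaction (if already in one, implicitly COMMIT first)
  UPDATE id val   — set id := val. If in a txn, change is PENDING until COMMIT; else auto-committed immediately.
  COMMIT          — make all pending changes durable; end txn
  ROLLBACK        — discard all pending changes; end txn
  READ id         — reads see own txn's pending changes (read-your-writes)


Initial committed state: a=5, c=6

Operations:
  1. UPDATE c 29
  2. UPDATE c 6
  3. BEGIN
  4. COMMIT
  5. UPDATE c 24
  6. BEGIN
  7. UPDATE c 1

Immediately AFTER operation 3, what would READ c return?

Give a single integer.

Answer: 6

Derivation:
Initial committed: {a=5, c=6}
Op 1: UPDATE c=29 (auto-commit; committed c=29)
Op 2: UPDATE c=6 (auto-commit; committed c=6)
Op 3: BEGIN: in_txn=True, pending={}
After op 3: visible(c) = 6 (pending={}, committed={a=5, c=6})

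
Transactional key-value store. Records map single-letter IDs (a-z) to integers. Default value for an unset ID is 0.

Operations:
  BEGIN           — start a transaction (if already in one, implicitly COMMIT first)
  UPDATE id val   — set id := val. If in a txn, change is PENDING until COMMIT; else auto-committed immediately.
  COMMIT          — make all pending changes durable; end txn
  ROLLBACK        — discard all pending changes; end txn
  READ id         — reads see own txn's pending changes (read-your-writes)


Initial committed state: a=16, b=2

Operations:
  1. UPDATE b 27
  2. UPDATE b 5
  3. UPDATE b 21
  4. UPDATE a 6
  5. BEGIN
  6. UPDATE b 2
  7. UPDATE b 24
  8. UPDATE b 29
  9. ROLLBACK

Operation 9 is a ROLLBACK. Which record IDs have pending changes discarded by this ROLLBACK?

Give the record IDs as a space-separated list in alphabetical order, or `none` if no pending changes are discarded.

Answer: b

Derivation:
Initial committed: {a=16, b=2}
Op 1: UPDATE b=27 (auto-commit; committed b=27)
Op 2: UPDATE b=5 (auto-commit; committed b=5)
Op 3: UPDATE b=21 (auto-commit; committed b=21)
Op 4: UPDATE a=6 (auto-commit; committed a=6)
Op 5: BEGIN: in_txn=True, pending={}
Op 6: UPDATE b=2 (pending; pending now {b=2})
Op 7: UPDATE b=24 (pending; pending now {b=24})
Op 8: UPDATE b=29 (pending; pending now {b=29})
Op 9: ROLLBACK: discarded pending ['b']; in_txn=False
ROLLBACK at op 9 discards: ['b']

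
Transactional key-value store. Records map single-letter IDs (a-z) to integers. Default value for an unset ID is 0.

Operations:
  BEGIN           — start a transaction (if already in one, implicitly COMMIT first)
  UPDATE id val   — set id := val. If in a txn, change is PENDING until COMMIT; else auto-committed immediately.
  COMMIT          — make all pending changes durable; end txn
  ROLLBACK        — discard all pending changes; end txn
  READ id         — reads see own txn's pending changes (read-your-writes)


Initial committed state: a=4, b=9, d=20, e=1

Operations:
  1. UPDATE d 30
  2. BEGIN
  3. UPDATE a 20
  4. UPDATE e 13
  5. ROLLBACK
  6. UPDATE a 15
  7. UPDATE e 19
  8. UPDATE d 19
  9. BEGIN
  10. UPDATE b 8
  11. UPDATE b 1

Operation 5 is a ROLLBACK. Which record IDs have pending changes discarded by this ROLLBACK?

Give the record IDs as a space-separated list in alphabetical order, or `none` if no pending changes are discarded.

Initial committed: {a=4, b=9, d=20, e=1}
Op 1: UPDATE d=30 (auto-commit; committed d=30)
Op 2: BEGIN: in_txn=True, pending={}
Op 3: UPDATE a=20 (pending; pending now {a=20})
Op 4: UPDATE e=13 (pending; pending now {a=20, e=13})
Op 5: ROLLBACK: discarded pending ['a', 'e']; in_txn=False
Op 6: UPDATE a=15 (auto-commit; committed a=15)
Op 7: UPDATE e=19 (auto-commit; committed e=19)
Op 8: UPDATE d=19 (auto-commit; committed d=19)
Op 9: BEGIN: in_txn=True, pending={}
Op 10: UPDATE b=8 (pending; pending now {b=8})
Op 11: UPDATE b=1 (pending; pending now {b=1})
ROLLBACK at op 5 discards: ['a', 'e']

Answer: a e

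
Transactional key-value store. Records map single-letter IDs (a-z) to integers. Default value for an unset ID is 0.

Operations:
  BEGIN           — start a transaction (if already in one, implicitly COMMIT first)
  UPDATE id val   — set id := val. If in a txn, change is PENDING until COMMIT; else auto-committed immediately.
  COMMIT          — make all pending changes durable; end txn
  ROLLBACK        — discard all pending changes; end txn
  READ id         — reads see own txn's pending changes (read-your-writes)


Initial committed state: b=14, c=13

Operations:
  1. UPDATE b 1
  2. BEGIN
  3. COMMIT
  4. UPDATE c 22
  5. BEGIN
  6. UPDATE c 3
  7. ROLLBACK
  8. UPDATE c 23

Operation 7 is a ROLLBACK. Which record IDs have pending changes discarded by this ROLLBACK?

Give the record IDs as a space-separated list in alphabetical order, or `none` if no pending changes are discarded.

Initial committed: {b=14, c=13}
Op 1: UPDATE b=1 (auto-commit; committed b=1)
Op 2: BEGIN: in_txn=True, pending={}
Op 3: COMMIT: merged [] into committed; committed now {b=1, c=13}
Op 4: UPDATE c=22 (auto-commit; committed c=22)
Op 5: BEGIN: in_txn=True, pending={}
Op 6: UPDATE c=3 (pending; pending now {c=3})
Op 7: ROLLBACK: discarded pending ['c']; in_txn=False
Op 8: UPDATE c=23 (auto-commit; committed c=23)
ROLLBACK at op 7 discards: ['c']

Answer: c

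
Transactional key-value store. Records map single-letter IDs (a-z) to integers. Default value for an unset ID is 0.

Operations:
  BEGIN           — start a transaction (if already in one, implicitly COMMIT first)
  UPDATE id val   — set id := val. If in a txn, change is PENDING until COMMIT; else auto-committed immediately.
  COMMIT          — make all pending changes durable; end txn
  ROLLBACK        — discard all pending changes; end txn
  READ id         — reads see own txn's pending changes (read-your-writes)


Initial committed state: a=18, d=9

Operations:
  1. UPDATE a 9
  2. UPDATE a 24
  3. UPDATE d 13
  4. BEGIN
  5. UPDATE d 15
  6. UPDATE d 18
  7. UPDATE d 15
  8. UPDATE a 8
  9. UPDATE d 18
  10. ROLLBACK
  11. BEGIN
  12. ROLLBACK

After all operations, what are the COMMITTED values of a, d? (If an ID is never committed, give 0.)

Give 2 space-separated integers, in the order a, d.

Answer: 24 13

Derivation:
Initial committed: {a=18, d=9}
Op 1: UPDATE a=9 (auto-commit; committed a=9)
Op 2: UPDATE a=24 (auto-commit; committed a=24)
Op 3: UPDATE d=13 (auto-commit; committed d=13)
Op 4: BEGIN: in_txn=True, pending={}
Op 5: UPDATE d=15 (pending; pending now {d=15})
Op 6: UPDATE d=18 (pending; pending now {d=18})
Op 7: UPDATE d=15 (pending; pending now {d=15})
Op 8: UPDATE a=8 (pending; pending now {a=8, d=15})
Op 9: UPDATE d=18 (pending; pending now {a=8, d=18})
Op 10: ROLLBACK: discarded pending ['a', 'd']; in_txn=False
Op 11: BEGIN: in_txn=True, pending={}
Op 12: ROLLBACK: discarded pending []; in_txn=False
Final committed: {a=24, d=13}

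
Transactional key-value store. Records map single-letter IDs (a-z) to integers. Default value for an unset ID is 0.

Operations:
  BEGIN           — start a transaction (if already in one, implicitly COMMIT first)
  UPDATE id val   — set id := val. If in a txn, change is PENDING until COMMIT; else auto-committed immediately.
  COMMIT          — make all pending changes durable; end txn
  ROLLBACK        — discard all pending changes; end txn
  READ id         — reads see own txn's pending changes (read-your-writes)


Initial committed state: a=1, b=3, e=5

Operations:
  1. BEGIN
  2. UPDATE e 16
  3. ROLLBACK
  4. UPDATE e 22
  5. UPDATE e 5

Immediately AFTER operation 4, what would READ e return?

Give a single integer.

Answer: 22

Derivation:
Initial committed: {a=1, b=3, e=5}
Op 1: BEGIN: in_txn=True, pending={}
Op 2: UPDATE e=16 (pending; pending now {e=16})
Op 3: ROLLBACK: discarded pending ['e']; in_txn=False
Op 4: UPDATE e=22 (auto-commit; committed e=22)
After op 4: visible(e) = 22 (pending={}, committed={a=1, b=3, e=22})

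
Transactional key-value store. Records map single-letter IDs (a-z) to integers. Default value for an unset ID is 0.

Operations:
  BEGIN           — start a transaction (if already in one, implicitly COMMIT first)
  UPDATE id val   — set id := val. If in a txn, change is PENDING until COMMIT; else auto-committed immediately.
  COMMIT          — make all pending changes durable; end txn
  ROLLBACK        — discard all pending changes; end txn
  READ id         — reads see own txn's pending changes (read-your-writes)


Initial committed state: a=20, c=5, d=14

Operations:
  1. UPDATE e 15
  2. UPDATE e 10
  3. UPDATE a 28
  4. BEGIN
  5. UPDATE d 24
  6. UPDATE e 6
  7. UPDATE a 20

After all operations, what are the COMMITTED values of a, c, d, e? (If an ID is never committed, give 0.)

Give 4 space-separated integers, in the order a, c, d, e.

Answer: 28 5 14 10

Derivation:
Initial committed: {a=20, c=5, d=14}
Op 1: UPDATE e=15 (auto-commit; committed e=15)
Op 2: UPDATE e=10 (auto-commit; committed e=10)
Op 3: UPDATE a=28 (auto-commit; committed a=28)
Op 4: BEGIN: in_txn=True, pending={}
Op 5: UPDATE d=24 (pending; pending now {d=24})
Op 6: UPDATE e=6 (pending; pending now {d=24, e=6})
Op 7: UPDATE a=20 (pending; pending now {a=20, d=24, e=6})
Final committed: {a=28, c=5, d=14, e=10}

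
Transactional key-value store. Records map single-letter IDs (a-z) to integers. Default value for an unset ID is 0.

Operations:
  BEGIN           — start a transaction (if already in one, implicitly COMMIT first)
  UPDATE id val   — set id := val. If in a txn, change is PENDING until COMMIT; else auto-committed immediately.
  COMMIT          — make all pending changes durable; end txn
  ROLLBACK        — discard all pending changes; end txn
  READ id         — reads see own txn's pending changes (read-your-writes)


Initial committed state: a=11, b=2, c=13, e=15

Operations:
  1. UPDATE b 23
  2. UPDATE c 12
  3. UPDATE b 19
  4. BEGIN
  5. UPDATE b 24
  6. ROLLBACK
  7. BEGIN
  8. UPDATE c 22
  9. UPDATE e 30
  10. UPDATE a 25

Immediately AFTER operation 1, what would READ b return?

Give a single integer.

Answer: 23

Derivation:
Initial committed: {a=11, b=2, c=13, e=15}
Op 1: UPDATE b=23 (auto-commit; committed b=23)
After op 1: visible(b) = 23 (pending={}, committed={a=11, b=23, c=13, e=15})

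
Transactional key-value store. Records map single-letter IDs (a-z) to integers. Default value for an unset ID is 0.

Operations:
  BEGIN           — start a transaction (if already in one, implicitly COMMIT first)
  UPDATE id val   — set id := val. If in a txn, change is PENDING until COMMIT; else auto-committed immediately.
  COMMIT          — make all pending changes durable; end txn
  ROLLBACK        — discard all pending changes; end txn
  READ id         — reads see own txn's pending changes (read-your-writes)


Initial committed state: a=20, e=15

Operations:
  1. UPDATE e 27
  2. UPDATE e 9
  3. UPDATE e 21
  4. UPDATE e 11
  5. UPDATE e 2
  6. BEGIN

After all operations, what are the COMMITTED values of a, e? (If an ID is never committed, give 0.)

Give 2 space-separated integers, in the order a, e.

Answer: 20 2

Derivation:
Initial committed: {a=20, e=15}
Op 1: UPDATE e=27 (auto-commit; committed e=27)
Op 2: UPDATE e=9 (auto-commit; committed e=9)
Op 3: UPDATE e=21 (auto-commit; committed e=21)
Op 4: UPDATE e=11 (auto-commit; committed e=11)
Op 5: UPDATE e=2 (auto-commit; committed e=2)
Op 6: BEGIN: in_txn=True, pending={}
Final committed: {a=20, e=2}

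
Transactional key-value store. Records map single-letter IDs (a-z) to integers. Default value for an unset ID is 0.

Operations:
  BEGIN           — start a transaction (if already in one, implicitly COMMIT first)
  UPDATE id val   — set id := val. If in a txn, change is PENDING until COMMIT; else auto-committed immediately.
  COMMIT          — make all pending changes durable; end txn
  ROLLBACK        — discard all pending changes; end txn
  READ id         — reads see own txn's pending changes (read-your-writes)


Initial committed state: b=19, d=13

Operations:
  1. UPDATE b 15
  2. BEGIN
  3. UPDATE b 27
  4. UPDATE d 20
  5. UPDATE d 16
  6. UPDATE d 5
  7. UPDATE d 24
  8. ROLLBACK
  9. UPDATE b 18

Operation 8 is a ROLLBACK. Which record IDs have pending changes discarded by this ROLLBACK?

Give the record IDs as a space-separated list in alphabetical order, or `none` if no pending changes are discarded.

Initial committed: {b=19, d=13}
Op 1: UPDATE b=15 (auto-commit; committed b=15)
Op 2: BEGIN: in_txn=True, pending={}
Op 3: UPDATE b=27 (pending; pending now {b=27})
Op 4: UPDATE d=20 (pending; pending now {b=27, d=20})
Op 5: UPDATE d=16 (pending; pending now {b=27, d=16})
Op 6: UPDATE d=5 (pending; pending now {b=27, d=5})
Op 7: UPDATE d=24 (pending; pending now {b=27, d=24})
Op 8: ROLLBACK: discarded pending ['b', 'd']; in_txn=False
Op 9: UPDATE b=18 (auto-commit; committed b=18)
ROLLBACK at op 8 discards: ['b', 'd']

Answer: b d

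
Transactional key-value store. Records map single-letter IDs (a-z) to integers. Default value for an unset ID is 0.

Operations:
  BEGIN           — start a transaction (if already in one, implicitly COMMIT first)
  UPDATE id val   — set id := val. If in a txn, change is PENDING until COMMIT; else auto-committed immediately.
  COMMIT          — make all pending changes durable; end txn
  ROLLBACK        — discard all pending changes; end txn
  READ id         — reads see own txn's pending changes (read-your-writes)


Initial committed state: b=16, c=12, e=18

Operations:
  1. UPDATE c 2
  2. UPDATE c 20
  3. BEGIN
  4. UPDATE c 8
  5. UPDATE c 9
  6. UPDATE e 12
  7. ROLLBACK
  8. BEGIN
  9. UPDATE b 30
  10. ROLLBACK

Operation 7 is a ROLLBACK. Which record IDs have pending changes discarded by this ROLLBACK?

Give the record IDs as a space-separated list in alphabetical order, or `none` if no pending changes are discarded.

Initial committed: {b=16, c=12, e=18}
Op 1: UPDATE c=2 (auto-commit; committed c=2)
Op 2: UPDATE c=20 (auto-commit; committed c=20)
Op 3: BEGIN: in_txn=True, pending={}
Op 4: UPDATE c=8 (pending; pending now {c=8})
Op 5: UPDATE c=9 (pending; pending now {c=9})
Op 6: UPDATE e=12 (pending; pending now {c=9, e=12})
Op 7: ROLLBACK: discarded pending ['c', 'e']; in_txn=False
Op 8: BEGIN: in_txn=True, pending={}
Op 9: UPDATE b=30 (pending; pending now {b=30})
Op 10: ROLLBACK: discarded pending ['b']; in_txn=False
ROLLBACK at op 7 discards: ['c', 'e']

Answer: c e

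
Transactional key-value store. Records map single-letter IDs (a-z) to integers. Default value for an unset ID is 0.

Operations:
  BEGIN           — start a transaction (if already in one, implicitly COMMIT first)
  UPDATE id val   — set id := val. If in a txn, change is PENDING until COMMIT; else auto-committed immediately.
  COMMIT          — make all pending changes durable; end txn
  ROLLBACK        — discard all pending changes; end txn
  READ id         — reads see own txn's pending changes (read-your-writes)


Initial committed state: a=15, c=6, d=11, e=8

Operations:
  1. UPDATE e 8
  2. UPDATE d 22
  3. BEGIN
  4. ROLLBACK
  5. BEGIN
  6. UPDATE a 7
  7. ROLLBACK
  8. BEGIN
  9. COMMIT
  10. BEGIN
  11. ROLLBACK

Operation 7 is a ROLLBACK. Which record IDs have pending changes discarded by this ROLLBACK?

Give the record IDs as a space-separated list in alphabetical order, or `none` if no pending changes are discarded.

Answer: a

Derivation:
Initial committed: {a=15, c=6, d=11, e=8}
Op 1: UPDATE e=8 (auto-commit; committed e=8)
Op 2: UPDATE d=22 (auto-commit; committed d=22)
Op 3: BEGIN: in_txn=True, pending={}
Op 4: ROLLBACK: discarded pending []; in_txn=False
Op 5: BEGIN: in_txn=True, pending={}
Op 6: UPDATE a=7 (pending; pending now {a=7})
Op 7: ROLLBACK: discarded pending ['a']; in_txn=False
Op 8: BEGIN: in_txn=True, pending={}
Op 9: COMMIT: merged [] into committed; committed now {a=15, c=6, d=22, e=8}
Op 10: BEGIN: in_txn=True, pending={}
Op 11: ROLLBACK: discarded pending []; in_txn=False
ROLLBACK at op 7 discards: ['a']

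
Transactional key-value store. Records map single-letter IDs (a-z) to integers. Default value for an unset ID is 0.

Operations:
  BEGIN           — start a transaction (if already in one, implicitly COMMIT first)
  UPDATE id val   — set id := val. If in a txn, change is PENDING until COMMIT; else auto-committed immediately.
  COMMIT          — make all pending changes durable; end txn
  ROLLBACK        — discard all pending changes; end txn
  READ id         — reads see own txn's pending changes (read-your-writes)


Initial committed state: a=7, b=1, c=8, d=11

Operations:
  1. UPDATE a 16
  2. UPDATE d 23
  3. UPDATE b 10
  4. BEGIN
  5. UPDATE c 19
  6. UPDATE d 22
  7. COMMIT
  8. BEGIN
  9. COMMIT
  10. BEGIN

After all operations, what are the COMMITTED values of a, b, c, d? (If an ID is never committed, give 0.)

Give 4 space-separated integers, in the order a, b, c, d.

Initial committed: {a=7, b=1, c=8, d=11}
Op 1: UPDATE a=16 (auto-commit; committed a=16)
Op 2: UPDATE d=23 (auto-commit; committed d=23)
Op 3: UPDATE b=10 (auto-commit; committed b=10)
Op 4: BEGIN: in_txn=True, pending={}
Op 5: UPDATE c=19 (pending; pending now {c=19})
Op 6: UPDATE d=22 (pending; pending now {c=19, d=22})
Op 7: COMMIT: merged ['c', 'd'] into committed; committed now {a=16, b=10, c=19, d=22}
Op 8: BEGIN: in_txn=True, pending={}
Op 9: COMMIT: merged [] into committed; committed now {a=16, b=10, c=19, d=22}
Op 10: BEGIN: in_txn=True, pending={}
Final committed: {a=16, b=10, c=19, d=22}

Answer: 16 10 19 22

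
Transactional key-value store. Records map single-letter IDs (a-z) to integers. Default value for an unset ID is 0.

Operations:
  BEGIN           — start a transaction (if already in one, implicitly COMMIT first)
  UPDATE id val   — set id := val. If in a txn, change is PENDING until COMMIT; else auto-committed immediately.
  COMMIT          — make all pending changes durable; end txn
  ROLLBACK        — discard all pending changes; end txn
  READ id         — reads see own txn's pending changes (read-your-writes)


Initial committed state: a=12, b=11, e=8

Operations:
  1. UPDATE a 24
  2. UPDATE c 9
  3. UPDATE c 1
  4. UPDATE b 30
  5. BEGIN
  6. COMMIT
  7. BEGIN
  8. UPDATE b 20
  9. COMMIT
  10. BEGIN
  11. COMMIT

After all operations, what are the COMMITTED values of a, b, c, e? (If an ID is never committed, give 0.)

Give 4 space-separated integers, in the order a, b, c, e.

Initial committed: {a=12, b=11, e=8}
Op 1: UPDATE a=24 (auto-commit; committed a=24)
Op 2: UPDATE c=9 (auto-commit; committed c=9)
Op 3: UPDATE c=1 (auto-commit; committed c=1)
Op 4: UPDATE b=30 (auto-commit; committed b=30)
Op 5: BEGIN: in_txn=True, pending={}
Op 6: COMMIT: merged [] into committed; committed now {a=24, b=30, c=1, e=8}
Op 7: BEGIN: in_txn=True, pending={}
Op 8: UPDATE b=20 (pending; pending now {b=20})
Op 9: COMMIT: merged ['b'] into committed; committed now {a=24, b=20, c=1, e=8}
Op 10: BEGIN: in_txn=True, pending={}
Op 11: COMMIT: merged [] into committed; committed now {a=24, b=20, c=1, e=8}
Final committed: {a=24, b=20, c=1, e=8}

Answer: 24 20 1 8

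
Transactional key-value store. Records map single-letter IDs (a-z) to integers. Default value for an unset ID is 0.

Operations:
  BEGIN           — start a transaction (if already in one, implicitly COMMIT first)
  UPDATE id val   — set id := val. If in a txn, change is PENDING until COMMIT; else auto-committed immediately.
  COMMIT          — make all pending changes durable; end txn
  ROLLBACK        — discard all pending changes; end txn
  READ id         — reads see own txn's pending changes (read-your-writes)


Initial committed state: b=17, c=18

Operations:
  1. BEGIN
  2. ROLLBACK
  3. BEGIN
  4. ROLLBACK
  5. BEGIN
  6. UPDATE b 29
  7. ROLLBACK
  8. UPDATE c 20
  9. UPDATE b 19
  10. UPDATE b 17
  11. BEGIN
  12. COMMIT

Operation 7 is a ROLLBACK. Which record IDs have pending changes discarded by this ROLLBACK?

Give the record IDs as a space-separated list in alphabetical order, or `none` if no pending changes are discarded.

Answer: b

Derivation:
Initial committed: {b=17, c=18}
Op 1: BEGIN: in_txn=True, pending={}
Op 2: ROLLBACK: discarded pending []; in_txn=False
Op 3: BEGIN: in_txn=True, pending={}
Op 4: ROLLBACK: discarded pending []; in_txn=False
Op 5: BEGIN: in_txn=True, pending={}
Op 6: UPDATE b=29 (pending; pending now {b=29})
Op 7: ROLLBACK: discarded pending ['b']; in_txn=False
Op 8: UPDATE c=20 (auto-commit; committed c=20)
Op 9: UPDATE b=19 (auto-commit; committed b=19)
Op 10: UPDATE b=17 (auto-commit; committed b=17)
Op 11: BEGIN: in_txn=True, pending={}
Op 12: COMMIT: merged [] into committed; committed now {b=17, c=20}
ROLLBACK at op 7 discards: ['b']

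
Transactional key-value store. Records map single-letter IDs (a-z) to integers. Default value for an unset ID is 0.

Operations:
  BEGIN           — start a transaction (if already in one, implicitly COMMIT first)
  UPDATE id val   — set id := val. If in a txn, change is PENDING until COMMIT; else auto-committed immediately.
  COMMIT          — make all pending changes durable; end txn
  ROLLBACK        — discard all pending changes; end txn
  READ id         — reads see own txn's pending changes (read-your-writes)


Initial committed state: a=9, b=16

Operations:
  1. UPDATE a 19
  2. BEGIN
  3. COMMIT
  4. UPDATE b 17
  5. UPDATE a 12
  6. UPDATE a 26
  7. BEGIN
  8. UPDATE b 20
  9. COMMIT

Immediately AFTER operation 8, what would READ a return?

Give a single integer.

Initial committed: {a=9, b=16}
Op 1: UPDATE a=19 (auto-commit; committed a=19)
Op 2: BEGIN: in_txn=True, pending={}
Op 3: COMMIT: merged [] into committed; committed now {a=19, b=16}
Op 4: UPDATE b=17 (auto-commit; committed b=17)
Op 5: UPDATE a=12 (auto-commit; committed a=12)
Op 6: UPDATE a=26 (auto-commit; committed a=26)
Op 7: BEGIN: in_txn=True, pending={}
Op 8: UPDATE b=20 (pending; pending now {b=20})
After op 8: visible(a) = 26 (pending={b=20}, committed={a=26, b=17})

Answer: 26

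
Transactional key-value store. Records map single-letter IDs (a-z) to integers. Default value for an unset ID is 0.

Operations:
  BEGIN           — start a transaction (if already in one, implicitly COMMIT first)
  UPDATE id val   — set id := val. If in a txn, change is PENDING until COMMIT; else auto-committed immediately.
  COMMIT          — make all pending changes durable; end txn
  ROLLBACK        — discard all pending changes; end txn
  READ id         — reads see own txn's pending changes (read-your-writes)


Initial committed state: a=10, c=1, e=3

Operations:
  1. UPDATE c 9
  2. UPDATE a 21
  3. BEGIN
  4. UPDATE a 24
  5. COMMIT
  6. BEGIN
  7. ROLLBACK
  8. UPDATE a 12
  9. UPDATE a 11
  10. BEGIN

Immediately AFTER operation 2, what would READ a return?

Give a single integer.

Answer: 21

Derivation:
Initial committed: {a=10, c=1, e=3}
Op 1: UPDATE c=9 (auto-commit; committed c=9)
Op 2: UPDATE a=21 (auto-commit; committed a=21)
After op 2: visible(a) = 21 (pending={}, committed={a=21, c=9, e=3})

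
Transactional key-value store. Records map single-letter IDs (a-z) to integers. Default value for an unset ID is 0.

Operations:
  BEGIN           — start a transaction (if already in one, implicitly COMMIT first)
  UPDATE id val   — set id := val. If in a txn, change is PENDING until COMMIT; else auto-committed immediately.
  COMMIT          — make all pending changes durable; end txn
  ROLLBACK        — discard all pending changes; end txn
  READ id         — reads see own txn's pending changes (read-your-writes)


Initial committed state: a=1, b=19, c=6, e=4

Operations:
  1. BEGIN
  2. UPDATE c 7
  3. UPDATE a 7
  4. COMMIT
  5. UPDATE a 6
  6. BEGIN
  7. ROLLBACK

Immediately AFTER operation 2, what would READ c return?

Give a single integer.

Initial committed: {a=1, b=19, c=6, e=4}
Op 1: BEGIN: in_txn=True, pending={}
Op 2: UPDATE c=7 (pending; pending now {c=7})
After op 2: visible(c) = 7 (pending={c=7}, committed={a=1, b=19, c=6, e=4})

Answer: 7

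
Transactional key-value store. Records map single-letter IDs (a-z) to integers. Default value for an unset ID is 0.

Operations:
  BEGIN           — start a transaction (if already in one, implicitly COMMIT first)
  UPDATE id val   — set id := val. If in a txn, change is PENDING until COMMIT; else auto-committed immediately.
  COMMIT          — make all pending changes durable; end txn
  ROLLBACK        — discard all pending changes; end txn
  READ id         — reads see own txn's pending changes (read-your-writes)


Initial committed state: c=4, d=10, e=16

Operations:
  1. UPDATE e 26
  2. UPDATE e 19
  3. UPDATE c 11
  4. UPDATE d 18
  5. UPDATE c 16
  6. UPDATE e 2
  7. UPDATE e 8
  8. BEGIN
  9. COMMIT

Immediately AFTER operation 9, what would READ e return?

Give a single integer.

Initial committed: {c=4, d=10, e=16}
Op 1: UPDATE e=26 (auto-commit; committed e=26)
Op 2: UPDATE e=19 (auto-commit; committed e=19)
Op 3: UPDATE c=11 (auto-commit; committed c=11)
Op 4: UPDATE d=18 (auto-commit; committed d=18)
Op 5: UPDATE c=16 (auto-commit; committed c=16)
Op 6: UPDATE e=2 (auto-commit; committed e=2)
Op 7: UPDATE e=8 (auto-commit; committed e=8)
Op 8: BEGIN: in_txn=True, pending={}
Op 9: COMMIT: merged [] into committed; committed now {c=16, d=18, e=8}
After op 9: visible(e) = 8 (pending={}, committed={c=16, d=18, e=8})

Answer: 8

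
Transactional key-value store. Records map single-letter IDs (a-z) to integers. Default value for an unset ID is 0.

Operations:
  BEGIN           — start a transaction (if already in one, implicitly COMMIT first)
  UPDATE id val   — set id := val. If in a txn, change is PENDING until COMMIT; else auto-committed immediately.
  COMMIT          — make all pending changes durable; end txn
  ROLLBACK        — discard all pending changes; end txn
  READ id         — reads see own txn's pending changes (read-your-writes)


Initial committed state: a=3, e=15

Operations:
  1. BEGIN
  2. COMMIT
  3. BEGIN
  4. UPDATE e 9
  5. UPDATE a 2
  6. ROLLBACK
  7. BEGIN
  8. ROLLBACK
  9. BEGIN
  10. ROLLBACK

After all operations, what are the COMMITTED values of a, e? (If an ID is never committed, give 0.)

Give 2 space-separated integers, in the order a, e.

Initial committed: {a=3, e=15}
Op 1: BEGIN: in_txn=True, pending={}
Op 2: COMMIT: merged [] into committed; committed now {a=3, e=15}
Op 3: BEGIN: in_txn=True, pending={}
Op 4: UPDATE e=9 (pending; pending now {e=9})
Op 5: UPDATE a=2 (pending; pending now {a=2, e=9})
Op 6: ROLLBACK: discarded pending ['a', 'e']; in_txn=False
Op 7: BEGIN: in_txn=True, pending={}
Op 8: ROLLBACK: discarded pending []; in_txn=False
Op 9: BEGIN: in_txn=True, pending={}
Op 10: ROLLBACK: discarded pending []; in_txn=False
Final committed: {a=3, e=15}

Answer: 3 15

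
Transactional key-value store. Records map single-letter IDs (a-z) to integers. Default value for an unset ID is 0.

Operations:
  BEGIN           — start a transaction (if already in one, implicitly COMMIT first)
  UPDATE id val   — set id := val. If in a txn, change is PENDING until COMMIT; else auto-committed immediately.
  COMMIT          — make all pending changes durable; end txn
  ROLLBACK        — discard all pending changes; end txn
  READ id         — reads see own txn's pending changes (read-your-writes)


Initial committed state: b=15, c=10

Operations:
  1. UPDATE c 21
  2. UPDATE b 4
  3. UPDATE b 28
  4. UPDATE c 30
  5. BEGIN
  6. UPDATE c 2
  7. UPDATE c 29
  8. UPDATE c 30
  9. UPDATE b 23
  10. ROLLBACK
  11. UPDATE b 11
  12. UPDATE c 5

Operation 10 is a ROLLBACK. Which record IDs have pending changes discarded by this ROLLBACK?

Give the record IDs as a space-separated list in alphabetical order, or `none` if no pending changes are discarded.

Answer: b c

Derivation:
Initial committed: {b=15, c=10}
Op 1: UPDATE c=21 (auto-commit; committed c=21)
Op 2: UPDATE b=4 (auto-commit; committed b=4)
Op 3: UPDATE b=28 (auto-commit; committed b=28)
Op 4: UPDATE c=30 (auto-commit; committed c=30)
Op 5: BEGIN: in_txn=True, pending={}
Op 6: UPDATE c=2 (pending; pending now {c=2})
Op 7: UPDATE c=29 (pending; pending now {c=29})
Op 8: UPDATE c=30 (pending; pending now {c=30})
Op 9: UPDATE b=23 (pending; pending now {b=23, c=30})
Op 10: ROLLBACK: discarded pending ['b', 'c']; in_txn=False
Op 11: UPDATE b=11 (auto-commit; committed b=11)
Op 12: UPDATE c=5 (auto-commit; committed c=5)
ROLLBACK at op 10 discards: ['b', 'c']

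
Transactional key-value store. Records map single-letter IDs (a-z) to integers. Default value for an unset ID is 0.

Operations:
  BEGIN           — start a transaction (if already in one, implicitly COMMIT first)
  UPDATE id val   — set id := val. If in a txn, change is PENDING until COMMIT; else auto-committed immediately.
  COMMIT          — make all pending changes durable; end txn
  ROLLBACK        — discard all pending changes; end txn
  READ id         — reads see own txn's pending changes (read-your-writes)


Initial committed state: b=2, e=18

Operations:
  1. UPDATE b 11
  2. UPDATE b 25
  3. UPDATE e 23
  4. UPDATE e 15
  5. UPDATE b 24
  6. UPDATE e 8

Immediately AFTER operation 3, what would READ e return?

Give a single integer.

Initial committed: {b=2, e=18}
Op 1: UPDATE b=11 (auto-commit; committed b=11)
Op 2: UPDATE b=25 (auto-commit; committed b=25)
Op 3: UPDATE e=23 (auto-commit; committed e=23)
After op 3: visible(e) = 23 (pending={}, committed={b=25, e=23})

Answer: 23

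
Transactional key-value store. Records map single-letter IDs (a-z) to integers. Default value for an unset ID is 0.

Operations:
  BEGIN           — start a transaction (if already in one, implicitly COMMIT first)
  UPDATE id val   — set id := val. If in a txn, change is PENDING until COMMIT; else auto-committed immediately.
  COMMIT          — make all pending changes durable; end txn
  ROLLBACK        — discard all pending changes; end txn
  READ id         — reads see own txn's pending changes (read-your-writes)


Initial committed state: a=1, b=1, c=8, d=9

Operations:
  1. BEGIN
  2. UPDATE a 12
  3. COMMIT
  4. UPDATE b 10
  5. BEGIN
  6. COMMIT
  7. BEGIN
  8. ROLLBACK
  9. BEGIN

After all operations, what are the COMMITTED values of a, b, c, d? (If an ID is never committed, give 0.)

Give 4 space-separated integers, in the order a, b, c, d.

Answer: 12 10 8 9

Derivation:
Initial committed: {a=1, b=1, c=8, d=9}
Op 1: BEGIN: in_txn=True, pending={}
Op 2: UPDATE a=12 (pending; pending now {a=12})
Op 3: COMMIT: merged ['a'] into committed; committed now {a=12, b=1, c=8, d=9}
Op 4: UPDATE b=10 (auto-commit; committed b=10)
Op 5: BEGIN: in_txn=True, pending={}
Op 6: COMMIT: merged [] into committed; committed now {a=12, b=10, c=8, d=9}
Op 7: BEGIN: in_txn=True, pending={}
Op 8: ROLLBACK: discarded pending []; in_txn=False
Op 9: BEGIN: in_txn=True, pending={}
Final committed: {a=12, b=10, c=8, d=9}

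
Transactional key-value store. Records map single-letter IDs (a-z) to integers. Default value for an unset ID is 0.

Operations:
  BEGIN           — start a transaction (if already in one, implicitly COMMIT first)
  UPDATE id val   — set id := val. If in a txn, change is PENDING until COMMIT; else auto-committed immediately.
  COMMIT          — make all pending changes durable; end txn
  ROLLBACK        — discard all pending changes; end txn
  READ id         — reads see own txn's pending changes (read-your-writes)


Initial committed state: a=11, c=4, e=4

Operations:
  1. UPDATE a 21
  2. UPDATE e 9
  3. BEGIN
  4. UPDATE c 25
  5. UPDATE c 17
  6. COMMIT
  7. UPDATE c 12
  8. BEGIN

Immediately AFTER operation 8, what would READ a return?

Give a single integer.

Answer: 21

Derivation:
Initial committed: {a=11, c=4, e=4}
Op 1: UPDATE a=21 (auto-commit; committed a=21)
Op 2: UPDATE e=9 (auto-commit; committed e=9)
Op 3: BEGIN: in_txn=True, pending={}
Op 4: UPDATE c=25 (pending; pending now {c=25})
Op 5: UPDATE c=17 (pending; pending now {c=17})
Op 6: COMMIT: merged ['c'] into committed; committed now {a=21, c=17, e=9}
Op 7: UPDATE c=12 (auto-commit; committed c=12)
Op 8: BEGIN: in_txn=True, pending={}
After op 8: visible(a) = 21 (pending={}, committed={a=21, c=12, e=9})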